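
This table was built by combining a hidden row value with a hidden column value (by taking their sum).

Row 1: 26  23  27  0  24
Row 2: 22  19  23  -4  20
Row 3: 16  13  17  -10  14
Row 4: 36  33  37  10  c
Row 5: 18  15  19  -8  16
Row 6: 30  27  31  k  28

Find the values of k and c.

k = 4, c = 34

The difference between any two rows is the same in every column — this is an addition table with the headers hidden.
Row 6 minus row 1 is 31 − 27 = 4, so its entry in column 4 is 0 + 4 = 4.
Row 4 minus row 1 is 37 − 27 = 10, so its entry in column 5 is 24 + 10 = 34.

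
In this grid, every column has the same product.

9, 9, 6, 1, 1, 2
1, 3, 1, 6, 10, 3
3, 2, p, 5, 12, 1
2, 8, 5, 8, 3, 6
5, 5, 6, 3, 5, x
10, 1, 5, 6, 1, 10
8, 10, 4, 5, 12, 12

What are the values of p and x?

p = 6, x = 5

Columns 1 and 4 each multiply to 21600, so every column has product 21600.
Column 3: 6×1×5×6×5×4 = 3600, so the missing entry is 21600 ÷ 3600 = 6.
Column 6: 2×3×1×6×10×12 = 4320, so the missing entry is 21600 ÷ 4320 = 5.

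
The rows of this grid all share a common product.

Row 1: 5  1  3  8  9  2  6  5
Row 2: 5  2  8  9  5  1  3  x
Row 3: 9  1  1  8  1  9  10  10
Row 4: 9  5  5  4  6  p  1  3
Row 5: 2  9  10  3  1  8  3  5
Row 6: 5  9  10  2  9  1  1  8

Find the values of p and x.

p = 4, x = 6

Rows 3 and 5 each multiply to 64800, so every row has product 64800.
Row 4: 9×5×5×4×6×1×3 = 16200, so the missing entry is 64800 ÷ 16200 = 4.
Row 2: 5×2×8×9×5×1×3 = 10800, so the missing entry is 64800 ÷ 10800 = 6.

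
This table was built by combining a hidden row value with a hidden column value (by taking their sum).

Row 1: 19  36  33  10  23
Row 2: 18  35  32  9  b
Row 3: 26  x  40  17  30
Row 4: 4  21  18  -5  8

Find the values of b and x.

b = 22, x = 43

The difference between any two rows is the same in every column — this is an addition table with the headers hidden.
Row 2 minus row 1 is 32 − 33 = -1, so its entry in column 5 is 23 + (-1) = 22.
Row 3 minus row 1 is 40 − 33 = 7, so its entry in column 2 is 36 + 7 = 43.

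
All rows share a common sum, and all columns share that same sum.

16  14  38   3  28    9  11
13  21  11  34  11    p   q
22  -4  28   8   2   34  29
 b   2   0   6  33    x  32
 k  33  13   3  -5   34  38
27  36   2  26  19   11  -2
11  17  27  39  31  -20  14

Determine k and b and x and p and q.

k = 3, b = 27, x = 19, p = 32, q = -3

Rows 1 and 3 both sum to 119, so that's the common total.
Row 5: 33 + 13 + 3 − 5 + 34 + 38 = 116, so its missing entry is 119 − 116 = 3.
Column 1: 16 + 13 + 22 + 3 + 27 + 11 = 92, so its missing entry is 119 − 92 = 27.
Column 7: 11 + 29 + 32 + 38 − 2 + 14 = 122, so its missing entry is 119 − 122 = -3.
Row 2: 13 + 21 + 11 + 34 + 11 − 3 = 87, so its missing entry is 119 − 87 = 32.
Row 4: 27 + 2 + 0 + 6 + 33 + 32 = 100, so its missing entry is 119 − 100 = 19.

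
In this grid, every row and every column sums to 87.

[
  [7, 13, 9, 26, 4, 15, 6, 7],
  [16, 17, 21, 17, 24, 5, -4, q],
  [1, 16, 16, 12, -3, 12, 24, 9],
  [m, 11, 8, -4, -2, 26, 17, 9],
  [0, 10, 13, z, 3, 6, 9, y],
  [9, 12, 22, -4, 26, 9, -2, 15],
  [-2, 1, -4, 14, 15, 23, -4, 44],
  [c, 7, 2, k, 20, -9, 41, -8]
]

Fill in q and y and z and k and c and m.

Row 4 has 11 + 8 − 4 − 2 + 26 + 17 + 9 = 65; the blank must be 87 − 65 = 22.
Column 1 has 7 + 16 + 1 + 22 + 0 + 9 − 2 = 53; the blank must be 87 − 53 = 34.
Row 8 has 34 + 7 + 2 + 20 − 9 + 41 − 8 = 87; the blank must be 87 − 87 = 0.
Column 4 has 26 + 17 + 12 − 4 − 4 + 14 + 0 = 61; the blank must be 87 − 61 = 26.
Row 2 has 16 + 17 + 21 + 17 + 24 + 5 − 4 = 96; the blank must be 87 − 96 = -9.
Row 5 has 0 + 10 + 13 + 26 + 3 + 6 + 9 = 67; the blank must be 87 − 67 = 20.

q = -9, y = 20, z = 26, k = 0, c = 34, m = 22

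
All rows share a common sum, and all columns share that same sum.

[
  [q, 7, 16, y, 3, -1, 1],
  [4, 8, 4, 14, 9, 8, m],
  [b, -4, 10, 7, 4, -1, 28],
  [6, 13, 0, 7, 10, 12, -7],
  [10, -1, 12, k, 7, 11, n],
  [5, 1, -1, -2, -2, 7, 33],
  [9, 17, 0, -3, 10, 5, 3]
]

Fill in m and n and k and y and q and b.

Rows 4 and 6 both sum to 41, so that's the common total.
Row 3 has -4 + 10 + 7 + 4 − 1 + 28 = 44; the blank must be 41 − 44 = -3.
Column 1 has 4 − 3 + 6 + 10 + 5 + 9 = 31; the blank must be 41 − 31 = 10.
Row 1 has 10 + 7 + 16 + 3 − 1 + 1 = 36; the blank must be 41 − 36 = 5.
Column 4 has 5 + 14 + 7 + 7 − 2 − 3 = 28; the blank must be 41 − 28 = 13.
Row 5 has 10 − 1 + 12 + 13 + 7 + 11 = 52; the blank must be 41 − 52 = -11.
Row 2 has 4 + 8 + 4 + 14 + 9 + 8 = 47; the blank must be 41 − 47 = -6.

m = -6, n = -11, k = 13, y = 5, q = 10, b = -3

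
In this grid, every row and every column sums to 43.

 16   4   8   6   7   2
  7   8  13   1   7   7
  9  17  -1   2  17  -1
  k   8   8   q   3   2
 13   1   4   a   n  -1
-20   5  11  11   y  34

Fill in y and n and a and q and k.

y = 2, n = 7, a = 19, q = 4, k = 18

The known cells in row 6 total 41, leaving 43 − 41 = 2 for the blank.
The known cells in column 5 total 36, leaving 43 − 36 = 7 for the blank.
The known cells in row 5 total 24, leaving 43 − 24 = 19 for the blank.
The known cells in column 1 total 25, leaving 43 − 25 = 18 for the blank.
The known cells in row 4 total 39, leaving 43 − 39 = 4 for the blank.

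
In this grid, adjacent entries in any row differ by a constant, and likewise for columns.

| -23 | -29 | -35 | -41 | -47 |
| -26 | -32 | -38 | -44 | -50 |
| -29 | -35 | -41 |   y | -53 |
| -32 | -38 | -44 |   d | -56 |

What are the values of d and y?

d = -50, y = -47

Along each row the entries change by -6 per step; down each column they change by -3.
Row 4: from -32 at column 1, stepping by -6 to column 4 gives -50.
Row 3: from -29 at column 1, stepping by -6 to column 4 gives -47.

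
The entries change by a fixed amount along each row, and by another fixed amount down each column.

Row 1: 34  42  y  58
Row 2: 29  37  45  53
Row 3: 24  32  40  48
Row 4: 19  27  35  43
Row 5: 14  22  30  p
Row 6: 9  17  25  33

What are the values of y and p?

Along each row the entries change by 8 per step; down each column they change by -5.
Row 1: from 34 at column 1, stepping by 8 to column 3 gives 50.
Row 5: from 14 at column 1, stepping by 8 to column 4 gives 38.

y = 50, p = 38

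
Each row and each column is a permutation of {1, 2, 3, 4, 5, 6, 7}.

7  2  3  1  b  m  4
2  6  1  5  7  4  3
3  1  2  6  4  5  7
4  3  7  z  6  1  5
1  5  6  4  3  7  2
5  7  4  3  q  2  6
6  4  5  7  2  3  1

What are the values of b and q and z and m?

At (row 6, col 5): row 6 already has {2, 3, 4, 5, 6, 7}, so the value is 1.
At (row 4, col 4): row 4 already has {1, 3, 4, 5, 6, 7}, so the value is 2.
At (row 1, col 5): column 5 already has {1, 2, 3, 4, 6, 7}, so the value is 5.
Cell (1,6): row 1 already has {1, 2, 3, 4, 5, 7} → 6.

b = 5, q = 1, z = 2, m = 6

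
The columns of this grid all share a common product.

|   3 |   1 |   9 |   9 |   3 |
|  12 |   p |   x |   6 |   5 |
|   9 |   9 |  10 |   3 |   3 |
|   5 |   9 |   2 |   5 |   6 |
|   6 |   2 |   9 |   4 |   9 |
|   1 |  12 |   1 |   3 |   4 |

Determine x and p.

x = 6, p = 5

Columns 1 and 5 each multiply to 9720, so every column has product 9720.
Column 3: 9×10×2×9×1 = 1620, so the missing entry is 9720 ÷ 1620 = 6.
Column 2: 1×9×9×2×12 = 1944, so the missing entry is 9720 ÷ 1944 = 5.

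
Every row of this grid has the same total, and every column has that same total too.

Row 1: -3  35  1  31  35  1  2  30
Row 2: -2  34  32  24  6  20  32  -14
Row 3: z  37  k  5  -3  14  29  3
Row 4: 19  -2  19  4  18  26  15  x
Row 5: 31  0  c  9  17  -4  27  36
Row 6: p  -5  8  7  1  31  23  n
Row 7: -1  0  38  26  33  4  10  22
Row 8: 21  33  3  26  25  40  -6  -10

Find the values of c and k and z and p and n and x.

c = 16, k = 15, z = 32, p = 35, n = 32, x = 33

Rows 1 and 2 both sum to 132, so that's the common total.
Row 4: 19 − 2 + 19 + 4 + 18 + 26 + 15 = 99, so its missing entry is 132 − 99 = 33.
Column 8: 30 − 14 + 3 + 33 + 36 + 22 − 10 = 100, so its missing entry is 132 − 100 = 32.
Row 5: 31 + 0 + 9 + 17 − 4 + 27 + 36 = 116, so its missing entry is 132 − 116 = 16.
Row 6: -5 + 8 + 7 + 1 + 31 + 23 + 32 = 97, so its missing entry is 132 − 97 = 35.
Column 1: -3 − 2 + 19 + 31 + 35 − 1 + 21 = 100, so its missing entry is 132 − 100 = 32.
Row 3: 32 + 37 + 5 − 3 + 14 + 29 + 3 = 117, so its missing entry is 132 − 117 = 15.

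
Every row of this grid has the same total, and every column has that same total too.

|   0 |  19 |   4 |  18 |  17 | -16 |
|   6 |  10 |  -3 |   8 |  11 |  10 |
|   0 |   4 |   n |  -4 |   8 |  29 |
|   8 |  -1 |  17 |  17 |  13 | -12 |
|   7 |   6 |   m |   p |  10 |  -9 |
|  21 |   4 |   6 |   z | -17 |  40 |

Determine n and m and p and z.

n = 5, m = 13, p = 15, z = -12

Rows 1 and 2 both sum to 42, so that's the common total.
The known cells in row 6 total 54, leaving 42 − 54 = -12 for the blank.
The known cells in column 4 total 27, leaving 42 − 27 = 15 for the blank.
The known cells in row 5 total 29, leaving 42 − 29 = 13 for the blank.
The known cells in row 3 total 37, leaving 42 − 37 = 5 for the blank.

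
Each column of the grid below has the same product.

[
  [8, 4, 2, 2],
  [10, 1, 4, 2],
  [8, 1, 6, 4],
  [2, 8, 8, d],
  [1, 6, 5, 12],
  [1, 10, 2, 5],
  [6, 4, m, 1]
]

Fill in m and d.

m = 2, d = 8

Columns 1 and 2 each multiply to 7680, so every column has product 7680.
Column 3: 2×4×6×8×5×2 = 3840, so the missing entry is 7680 ÷ 3840 = 2.
Column 4: 2×2×4×12×5×1 = 960, so the missing entry is 7680 ÷ 960 = 8.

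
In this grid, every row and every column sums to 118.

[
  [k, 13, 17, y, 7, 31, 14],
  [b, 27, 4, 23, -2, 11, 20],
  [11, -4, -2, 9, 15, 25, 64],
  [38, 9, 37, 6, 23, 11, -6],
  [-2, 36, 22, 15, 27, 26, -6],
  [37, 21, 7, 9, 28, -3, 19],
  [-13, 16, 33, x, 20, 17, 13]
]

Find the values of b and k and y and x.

Row 2: 27 + 4 + 23 − 2 + 11 + 20 = 83, so its missing entry is 118 − 83 = 35.
Row 7: -13 + 16 + 33 + 20 + 17 + 13 = 86, so its missing entry is 118 − 86 = 32.
Column 4: 23 + 9 + 6 + 15 + 9 + 32 = 94, so its missing entry is 118 − 94 = 24.
Row 1: 13 + 17 + 24 + 7 + 31 + 14 = 106, so its missing entry is 118 − 106 = 12.

b = 35, k = 12, y = 24, x = 32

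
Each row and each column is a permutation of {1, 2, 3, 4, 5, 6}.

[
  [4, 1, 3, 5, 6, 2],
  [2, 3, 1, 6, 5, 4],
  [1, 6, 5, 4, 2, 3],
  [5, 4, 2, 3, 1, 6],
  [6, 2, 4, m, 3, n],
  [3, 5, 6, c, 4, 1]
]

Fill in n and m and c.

n = 5, m = 1, c = 2

Cell (6,4): row 6 already has {1, 3, 4, 5, 6} → 2.
For row 5, column 6: column 6 already has {1, 2, 3, 4, 6}; that leaves 5.
At (row 5, col 4): row 5 already has {2, 3, 4, 5, 6}, so the value is 1.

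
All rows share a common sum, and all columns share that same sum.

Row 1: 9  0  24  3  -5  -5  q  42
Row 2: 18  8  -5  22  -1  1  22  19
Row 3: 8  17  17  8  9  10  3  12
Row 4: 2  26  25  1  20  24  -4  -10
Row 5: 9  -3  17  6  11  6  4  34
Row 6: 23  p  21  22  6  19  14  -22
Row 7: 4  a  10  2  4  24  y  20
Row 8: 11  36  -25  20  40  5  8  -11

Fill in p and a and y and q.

p = 1, a = -1, y = 21, q = 16

Rows 2 and 3 both sum to 84, so that's the common total.
The known cells in row 6 total 83, leaving 84 − 83 = 1 for the blank.
The known cells in column 2 total 85, leaving 84 − 85 = -1 for the blank.
The known cells in row 7 total 63, leaving 84 − 63 = 21 for the blank.
The known cells in row 1 total 68, leaving 84 − 68 = 16 for the blank.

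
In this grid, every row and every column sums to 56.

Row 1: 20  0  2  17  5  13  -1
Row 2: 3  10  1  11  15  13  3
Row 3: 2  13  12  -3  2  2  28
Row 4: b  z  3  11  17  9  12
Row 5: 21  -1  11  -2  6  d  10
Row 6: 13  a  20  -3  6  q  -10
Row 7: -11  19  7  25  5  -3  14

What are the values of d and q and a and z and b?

Column 1: 20 + 3 + 2 + 21 + 13 − 11 = 48, so its missing entry is 56 − 48 = 8.
Row 4: 8 + 3 + 11 + 17 + 9 + 12 = 60, so its missing entry is 56 − 60 = -4.
Column 2: 0 + 10 + 13 − 4 − 1 + 19 = 37, so its missing entry is 56 − 37 = 19.
Row 6: 13 + 19 + 20 − 3 + 6 − 10 = 45, so its missing entry is 56 − 45 = 11.
Row 5: 21 − 1 + 11 − 2 + 6 + 10 = 45, so its missing entry is 56 − 45 = 11.

d = 11, q = 11, a = 19, z = -4, b = 8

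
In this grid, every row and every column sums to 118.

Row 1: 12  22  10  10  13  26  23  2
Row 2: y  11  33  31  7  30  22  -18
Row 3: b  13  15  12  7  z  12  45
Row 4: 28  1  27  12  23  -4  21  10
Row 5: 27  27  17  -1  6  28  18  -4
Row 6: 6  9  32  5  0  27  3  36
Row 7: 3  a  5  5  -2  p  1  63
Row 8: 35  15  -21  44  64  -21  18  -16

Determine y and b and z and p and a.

Column 2 has 22 + 11 + 13 + 1 + 27 + 9 + 15 = 98; the blank must be 118 − 98 = 20.
Row 7 has 3 + 20 + 5 + 5 − 2 + 1 + 63 = 95; the blank must be 118 − 95 = 23.
Row 2 has 11 + 33 + 31 + 7 + 30 + 22 − 18 = 116; the blank must be 118 − 116 = 2.
Column 1 has 12 + 2 + 28 + 27 + 6 + 3 + 35 = 113; the blank must be 118 − 113 = 5.
Row 3 has 5 + 13 + 15 + 12 + 7 + 12 + 45 = 109; the blank must be 118 − 109 = 9.

y = 2, b = 5, z = 9, p = 23, a = 20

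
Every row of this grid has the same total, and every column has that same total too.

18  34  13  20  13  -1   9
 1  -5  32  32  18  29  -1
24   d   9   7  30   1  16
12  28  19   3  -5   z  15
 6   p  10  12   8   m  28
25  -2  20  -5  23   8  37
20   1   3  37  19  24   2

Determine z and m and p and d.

z = 34, m = 11, p = 31, d = 19

Rows 1 and 2 both sum to 106, so that's the common total.
Row 3 has 24 + 9 + 7 + 30 + 1 + 16 = 87; the blank must be 106 − 87 = 19.
Column 2 has 34 − 5 + 19 + 28 − 2 + 1 = 75; the blank must be 106 − 75 = 31.
Row 5 has 6 + 31 + 10 + 12 + 8 + 28 = 95; the blank must be 106 − 95 = 11.
Row 4 has 12 + 28 + 19 + 3 − 5 + 15 = 72; the blank must be 106 − 72 = 34.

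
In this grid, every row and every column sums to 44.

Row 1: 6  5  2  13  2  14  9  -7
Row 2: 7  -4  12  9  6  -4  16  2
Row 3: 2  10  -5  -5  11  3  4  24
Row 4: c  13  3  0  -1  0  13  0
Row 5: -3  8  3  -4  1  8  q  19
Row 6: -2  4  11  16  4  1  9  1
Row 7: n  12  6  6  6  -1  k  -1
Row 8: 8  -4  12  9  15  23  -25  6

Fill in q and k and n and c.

q = 12, k = 6, n = 10, c = 16

Row 5: -3 + 8 + 3 − 4 + 1 + 8 + 19 = 32, so its missing entry is 44 − 32 = 12.
Column 7: 9 + 16 + 4 + 13 + 12 + 9 − 25 = 38, so its missing entry is 44 − 38 = 6.
Row 4: 13 + 3 + 0 − 1 + 0 + 13 + 0 = 28, so its missing entry is 44 − 28 = 16.
Row 7: 12 + 6 + 6 + 6 − 1 + 6 − 1 = 34, so its missing entry is 44 − 34 = 10.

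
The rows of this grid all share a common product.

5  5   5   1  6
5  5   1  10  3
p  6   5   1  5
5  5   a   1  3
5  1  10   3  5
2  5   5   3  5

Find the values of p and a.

Rows 2 and 5 each multiply to 750, so every row has product 750.
Row 3: 6×5×1×5 = 150, so the missing entry is 750 ÷ 150 = 5.
Row 4: 5×5×1×3 = 75, so the missing entry is 750 ÷ 75 = 10.

p = 5, a = 10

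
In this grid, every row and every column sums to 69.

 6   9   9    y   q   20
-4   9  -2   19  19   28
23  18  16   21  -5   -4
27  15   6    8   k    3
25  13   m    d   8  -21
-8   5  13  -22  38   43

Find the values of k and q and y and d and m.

Row 4 has 27 + 15 + 6 + 8 + 3 = 59; the blank must be 69 − 59 = 10.
Column 5 has 19 − 5 + 10 + 8 + 38 = 70; the blank must be 69 − 70 = -1.
Row 1 has 6 + 9 + 9 − 1 + 20 = 43; the blank must be 69 − 43 = 26.
Column 4 has 26 + 19 + 21 + 8 − 22 = 52; the blank must be 69 − 52 = 17.
Row 5 has 25 + 13 + 17 + 8 − 21 = 42; the blank must be 69 − 42 = 27.

k = 10, q = -1, y = 26, d = 17, m = 27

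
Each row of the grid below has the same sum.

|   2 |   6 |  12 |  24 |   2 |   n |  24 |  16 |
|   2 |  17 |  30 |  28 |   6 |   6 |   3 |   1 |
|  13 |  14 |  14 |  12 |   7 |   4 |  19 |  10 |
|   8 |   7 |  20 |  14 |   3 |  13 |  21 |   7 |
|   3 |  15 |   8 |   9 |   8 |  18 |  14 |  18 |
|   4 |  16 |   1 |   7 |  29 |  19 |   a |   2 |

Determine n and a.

n = 7, a = 15

Row 2 sums to 93 and so does row 4; that's the common total.
In row 1 the known cells total 86, leaving 93 − 86 = 7.
In row 6 the known cells total 78, leaving 93 − 78 = 15.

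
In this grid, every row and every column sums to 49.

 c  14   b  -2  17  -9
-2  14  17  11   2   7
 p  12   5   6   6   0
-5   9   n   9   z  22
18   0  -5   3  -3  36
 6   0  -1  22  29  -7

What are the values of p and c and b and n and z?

p = 20, c = 12, b = 17, n = 16, z = -2

Column 5 has 17 + 2 + 6 − 3 + 29 = 51; the blank must be 49 − 51 = -2.
Row 3 has 12 + 5 + 6 + 6 + 0 = 29; the blank must be 49 − 29 = 20.
Column 1 has -2 + 20 − 5 + 18 + 6 = 37; the blank must be 49 − 37 = 12.
Row 1 has 12 + 14 − 2 + 17 − 9 = 32; the blank must be 49 − 32 = 17.
Row 4 has -5 + 9 + 9 − 2 + 22 = 33; the blank must be 49 − 33 = 16.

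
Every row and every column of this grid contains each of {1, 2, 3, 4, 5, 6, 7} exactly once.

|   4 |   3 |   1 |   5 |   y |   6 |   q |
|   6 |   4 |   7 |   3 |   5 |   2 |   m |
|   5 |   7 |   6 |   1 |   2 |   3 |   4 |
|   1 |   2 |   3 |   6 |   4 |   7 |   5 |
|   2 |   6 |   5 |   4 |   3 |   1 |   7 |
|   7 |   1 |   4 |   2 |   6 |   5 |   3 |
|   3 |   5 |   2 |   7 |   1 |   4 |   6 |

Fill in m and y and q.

m = 1, y = 7, q = 2

Cell (2,7): row 2 already has {2, 3, 4, 5, 6, 7} → 1.
For row 1, column 5: column 5 already has {1, 2, 3, 4, 5, 6}; that leaves 7.
Cell (1,7): row 1 already has {1, 3, 4, 5, 6, 7} → 2.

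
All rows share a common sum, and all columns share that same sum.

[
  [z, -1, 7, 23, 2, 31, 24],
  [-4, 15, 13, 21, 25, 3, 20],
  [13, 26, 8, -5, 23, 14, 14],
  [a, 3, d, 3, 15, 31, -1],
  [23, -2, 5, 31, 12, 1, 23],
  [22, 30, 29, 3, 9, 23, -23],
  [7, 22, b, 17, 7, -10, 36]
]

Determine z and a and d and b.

z = 7, a = 25, d = 17, b = 14

Rows 2 and 3 both sum to 93, so that's the common total.
Row 7 has 7 + 22 + 17 + 7 − 10 + 36 = 79; the blank must be 93 − 79 = 14.
Column 3 has 7 + 13 + 8 + 5 + 29 + 14 = 76; the blank must be 93 − 76 = 17.
Row 4 has 3 + 17 + 3 + 15 + 31 − 1 = 68; the blank must be 93 − 68 = 25.
Row 1 has -1 + 7 + 23 + 2 + 31 + 24 = 86; the blank must be 93 − 86 = 7.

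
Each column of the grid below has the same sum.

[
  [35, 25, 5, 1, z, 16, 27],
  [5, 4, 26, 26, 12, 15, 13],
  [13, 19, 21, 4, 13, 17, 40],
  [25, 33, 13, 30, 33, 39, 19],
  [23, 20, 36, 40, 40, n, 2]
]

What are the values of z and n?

Columns 1 and 3 both add up to 101, so every column sums to 101.
Column 5: 12 + 13 + 33 + 40 = 98, so the missing entry is 101 − 98 = 3.
Column 6: 16 + 15 + 17 + 39 = 87, so the missing entry is 101 − 87 = 14.

z = 3, n = 14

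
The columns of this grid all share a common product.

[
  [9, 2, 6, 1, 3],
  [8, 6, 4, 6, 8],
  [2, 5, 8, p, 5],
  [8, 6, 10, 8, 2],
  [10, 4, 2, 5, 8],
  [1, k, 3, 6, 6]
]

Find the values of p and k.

p = 8, k = 8

Columns 1 and 3 each multiply to 11520, so every column has product 11520.
Column 4: 1×6×8×5×6 = 1440, so the missing entry is 11520 ÷ 1440 = 8.
Column 2: 2×6×5×6×4 = 1440, so the missing entry is 11520 ÷ 1440 = 8.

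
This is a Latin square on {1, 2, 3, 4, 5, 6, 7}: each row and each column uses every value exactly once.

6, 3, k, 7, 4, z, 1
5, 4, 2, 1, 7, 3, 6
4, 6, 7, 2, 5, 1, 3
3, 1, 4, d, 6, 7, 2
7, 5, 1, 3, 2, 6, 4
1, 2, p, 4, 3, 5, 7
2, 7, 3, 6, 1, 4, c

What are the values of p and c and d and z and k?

p = 6, c = 5, d = 5, z = 2, k = 5

At (row 4, col 4): row 4 already has {1, 2, 3, 4, 6, 7}, so the value is 5.
Cell (1,6): column 6 already has {1, 3, 4, 5, 6, 7} → 2.
Cell (1,3): row 1 already has {1, 2, 3, 4, 6, 7} → 5.
For row 7, column 7: row 7 already has {1, 2, 3, 4, 6, 7}; that leaves 5.
For row 6, column 3: row 6 already has {1, 2, 3, 4, 5, 7}; that leaves 6.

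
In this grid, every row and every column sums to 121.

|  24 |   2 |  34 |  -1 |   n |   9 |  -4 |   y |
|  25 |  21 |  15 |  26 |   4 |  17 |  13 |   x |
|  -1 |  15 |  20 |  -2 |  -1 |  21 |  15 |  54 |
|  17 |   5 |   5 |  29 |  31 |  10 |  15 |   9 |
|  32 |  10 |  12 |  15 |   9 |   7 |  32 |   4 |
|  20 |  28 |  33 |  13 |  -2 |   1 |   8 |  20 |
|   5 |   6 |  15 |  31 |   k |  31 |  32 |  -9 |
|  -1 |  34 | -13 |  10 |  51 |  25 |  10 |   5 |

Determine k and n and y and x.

Row 2 has 25 + 21 + 15 + 26 + 4 + 17 + 13 = 121; the blank must be 121 − 121 = 0.
Column 8 has 0 + 54 + 9 + 4 + 20 − 9 + 5 = 83; the blank must be 121 − 83 = 38.
Row 1 has 24 + 2 + 34 − 1 + 9 − 4 + 38 = 102; the blank must be 121 − 102 = 19.
Row 7 has 5 + 6 + 15 + 31 + 31 + 32 − 9 = 111; the blank must be 121 − 111 = 10.

k = 10, n = 19, y = 38, x = 0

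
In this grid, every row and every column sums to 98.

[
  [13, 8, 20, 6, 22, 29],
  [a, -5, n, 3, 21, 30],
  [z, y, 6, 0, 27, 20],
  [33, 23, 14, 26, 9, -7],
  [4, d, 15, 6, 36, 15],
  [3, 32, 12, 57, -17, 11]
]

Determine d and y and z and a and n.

d = 22, y = 18, z = 27, a = 18, n = 31

Column 3: 20 + 6 + 14 + 15 + 12 = 67, so its missing entry is 98 − 67 = 31.
Row 2: -5 + 31 + 3 + 21 + 30 = 80, so its missing entry is 98 − 80 = 18.
Column 1: 13 + 18 + 33 + 4 + 3 = 71, so its missing entry is 98 − 71 = 27.
Row 3: 27 + 6 + 0 + 27 + 20 = 80, so its missing entry is 98 − 80 = 18.
Row 5: 4 + 15 + 6 + 36 + 15 = 76, so its missing entry is 98 − 76 = 22.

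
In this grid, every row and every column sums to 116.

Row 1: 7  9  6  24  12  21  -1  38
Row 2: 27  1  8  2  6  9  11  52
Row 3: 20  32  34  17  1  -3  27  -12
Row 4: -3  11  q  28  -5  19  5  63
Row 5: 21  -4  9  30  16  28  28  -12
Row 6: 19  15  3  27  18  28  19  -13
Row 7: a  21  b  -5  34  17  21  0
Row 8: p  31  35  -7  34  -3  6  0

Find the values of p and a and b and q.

The known cells in row 8 total 96, leaving 116 − 96 = 20 for the blank.
The known cells in row 4 total 118, leaving 116 − 118 = -2 for the blank.
The known cells in column 3 total 93, leaving 116 − 93 = 23 for the blank.
The known cells in row 7 total 111, leaving 116 − 111 = 5 for the blank.

p = 20, a = 5, b = 23, q = -2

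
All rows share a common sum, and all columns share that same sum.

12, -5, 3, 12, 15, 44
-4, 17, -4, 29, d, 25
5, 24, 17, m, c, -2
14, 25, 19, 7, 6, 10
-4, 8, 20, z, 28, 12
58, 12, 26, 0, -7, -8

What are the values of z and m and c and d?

Rows 1 and 4 both sum to 81, so that's the common total.
The known cells in row 2 total 63, leaving 81 − 63 = 18 for the blank.
The known cells in column 5 total 60, leaving 81 − 60 = 21 for the blank.
The known cells in row 3 total 65, leaving 81 − 65 = 16 for the blank.
The known cells in row 5 total 64, leaving 81 − 64 = 17 for the blank.

z = 17, m = 16, c = 21, d = 18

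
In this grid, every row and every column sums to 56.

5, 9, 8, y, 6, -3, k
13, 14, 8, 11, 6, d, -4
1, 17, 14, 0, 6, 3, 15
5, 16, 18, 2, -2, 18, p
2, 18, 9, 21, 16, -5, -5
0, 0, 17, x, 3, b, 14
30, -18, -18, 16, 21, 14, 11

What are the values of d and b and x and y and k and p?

Row 2 has 13 + 14 + 8 + 11 + 6 − 4 = 48; the blank must be 56 − 48 = 8.
Column 6 has -3 + 8 + 3 + 18 − 5 + 14 = 35; the blank must be 56 − 35 = 21.
Row 4 has 5 + 16 + 18 + 2 − 2 + 18 = 57; the blank must be 56 − 57 = -1.
Column 7 has -4 + 15 − 1 − 5 + 14 + 11 = 30; the blank must be 56 − 30 = 26.
Row 1 has 5 + 9 + 8 + 6 − 3 + 26 = 51; the blank must be 56 − 51 = 5.
Row 6 has 0 + 0 + 17 + 3 + 21 + 14 = 55; the blank must be 56 − 55 = 1.

d = 8, b = 21, x = 1, y = 5, k = 26, p = -1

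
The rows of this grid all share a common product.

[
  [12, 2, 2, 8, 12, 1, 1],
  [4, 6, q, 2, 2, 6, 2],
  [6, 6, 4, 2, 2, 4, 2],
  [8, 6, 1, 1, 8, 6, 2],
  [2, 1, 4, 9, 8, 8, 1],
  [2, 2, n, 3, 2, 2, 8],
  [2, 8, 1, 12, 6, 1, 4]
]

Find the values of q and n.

Rows 1 and 4 each multiply to 4608, so every row has product 4608.
Row 2: 4×6×2×2×6×2 = 1152, so the missing entry is 4608 ÷ 1152 = 4.
Row 6: 2×2×3×2×2×8 = 384, so the missing entry is 4608 ÷ 384 = 12.

q = 4, n = 12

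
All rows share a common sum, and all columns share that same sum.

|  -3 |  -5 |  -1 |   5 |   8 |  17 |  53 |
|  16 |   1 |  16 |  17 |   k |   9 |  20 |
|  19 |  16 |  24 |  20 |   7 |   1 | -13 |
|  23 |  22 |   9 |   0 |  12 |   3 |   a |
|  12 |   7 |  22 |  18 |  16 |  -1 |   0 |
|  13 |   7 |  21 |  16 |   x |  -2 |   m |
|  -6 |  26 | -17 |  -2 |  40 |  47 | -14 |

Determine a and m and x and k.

Rows 1 and 3 both sum to 74, so that's the common total.
Row 2 has 16 + 1 + 16 + 17 + 9 + 20 = 79; the blank must be 74 − 79 = -5.
Column 5 has 8 − 5 + 7 + 12 + 16 + 40 = 78; the blank must be 74 − 78 = -4.
Row 6 has 13 + 7 + 21 + 16 − 4 − 2 = 51; the blank must be 74 − 51 = 23.
Row 4 has 23 + 22 + 9 + 0 + 12 + 3 = 69; the blank must be 74 − 69 = 5.

a = 5, m = 23, x = -4, k = -5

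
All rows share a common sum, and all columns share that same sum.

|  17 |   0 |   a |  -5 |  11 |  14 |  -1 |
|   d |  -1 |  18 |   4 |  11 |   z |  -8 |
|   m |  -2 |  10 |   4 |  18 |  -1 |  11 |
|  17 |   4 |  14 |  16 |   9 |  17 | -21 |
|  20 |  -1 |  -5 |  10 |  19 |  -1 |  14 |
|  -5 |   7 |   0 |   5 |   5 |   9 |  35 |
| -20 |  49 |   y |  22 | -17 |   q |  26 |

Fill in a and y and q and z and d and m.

Rows 4 and 5 both sum to 56, so that's the common total.
The known cells in row 3 total 40, leaving 56 − 40 = 16 for the blank.
The known cells in row 1 total 36, leaving 56 − 36 = 20 for the blank.
The known cells in column 3 total 57, leaving 56 − 57 = -1 for the blank.
The known cells in row 7 total 59, leaving 56 − 59 = -3 for the blank.
The known cells in column 6 total 35, leaving 56 − 35 = 21 for the blank.
The known cells in row 2 total 45, leaving 56 − 45 = 11 for the blank.

a = 20, y = -1, q = -3, z = 21, d = 11, m = 16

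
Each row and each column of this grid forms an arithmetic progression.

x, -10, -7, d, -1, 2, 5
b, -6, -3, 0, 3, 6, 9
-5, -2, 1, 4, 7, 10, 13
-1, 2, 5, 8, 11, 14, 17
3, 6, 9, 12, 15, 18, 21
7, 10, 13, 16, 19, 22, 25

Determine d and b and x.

d = -4, b = -9, x = -13

Along each row the entries change by 3 per step; down each column they change by 4.
Row 1: from -10 at column 2, stepping by 3 to column 4 gives -4.
Row 2: from -6 at column 2, stepping by 3 to column 1 gives -9.
Row 1: from -10 at column 2, stepping by 3 to column 1 gives -13.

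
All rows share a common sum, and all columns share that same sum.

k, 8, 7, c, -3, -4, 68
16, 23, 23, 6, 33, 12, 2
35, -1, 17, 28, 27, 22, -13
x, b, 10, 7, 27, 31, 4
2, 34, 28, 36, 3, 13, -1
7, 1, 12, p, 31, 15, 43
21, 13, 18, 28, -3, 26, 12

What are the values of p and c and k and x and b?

p = 6, c = 4, k = 35, x = -1, b = 37

Rows 2 and 3 both sum to 115, so that's the common total.
Column 2 has 8 + 23 − 1 + 34 + 1 + 13 = 78; the blank must be 115 − 78 = 37.
Row 4 has 37 + 10 + 7 + 27 + 31 + 4 = 116; the blank must be 115 − 116 = -1.
Column 1 has 16 + 35 − 1 + 2 + 7 + 21 = 80; the blank must be 115 − 80 = 35.
Row 1 has 35 + 8 + 7 − 3 − 4 + 68 = 111; the blank must be 115 − 111 = 4.
Row 6 has 7 + 1 + 12 + 31 + 15 + 43 = 109; the blank must be 115 − 109 = 6.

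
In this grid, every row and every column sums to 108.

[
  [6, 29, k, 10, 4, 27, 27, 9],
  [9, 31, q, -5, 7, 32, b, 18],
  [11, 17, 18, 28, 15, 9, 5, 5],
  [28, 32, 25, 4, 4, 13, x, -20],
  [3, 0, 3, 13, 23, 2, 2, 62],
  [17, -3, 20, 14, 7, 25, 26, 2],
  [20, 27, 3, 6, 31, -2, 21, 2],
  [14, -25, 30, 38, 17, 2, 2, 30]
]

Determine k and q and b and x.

The known cells in row 1 total 112, leaving 108 − 112 = -4 for the blank.
The known cells in column 3 total 95, leaving 108 − 95 = 13 for the blank.
The known cells in row 2 total 105, leaving 108 − 105 = 3 for the blank.
The known cells in row 4 total 86, leaving 108 − 86 = 22 for the blank.

k = -4, q = 13, b = 3, x = 22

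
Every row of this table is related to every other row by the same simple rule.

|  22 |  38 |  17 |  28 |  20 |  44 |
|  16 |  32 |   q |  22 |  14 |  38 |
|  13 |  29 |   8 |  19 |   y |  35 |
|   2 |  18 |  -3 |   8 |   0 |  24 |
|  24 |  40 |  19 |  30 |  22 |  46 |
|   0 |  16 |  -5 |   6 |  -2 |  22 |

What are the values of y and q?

y = 11, q = 11

The difference between any two rows is the same in every column — this is an addition table with the headers hidden.
Row 3 minus row 1 is 35 − 44 = -9, so its entry in column 5 is 20 + (-9) = 11.
Row 2 minus row 1 is 38 − 44 = -6, so its entry in column 3 is 17 + (-6) = 11.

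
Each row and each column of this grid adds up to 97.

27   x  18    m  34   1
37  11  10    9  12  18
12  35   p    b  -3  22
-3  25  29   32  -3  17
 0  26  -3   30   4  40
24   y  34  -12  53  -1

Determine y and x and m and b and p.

The known cells in row 6 total 98, leaving 97 − 98 = -1 for the blank.
The known cells in column 2 total 96, leaving 97 − 96 = 1 for the blank.
The known cells in row 1 total 81, leaving 97 − 81 = 16 for the blank.
The known cells in column 4 total 75, leaving 97 − 75 = 22 for the blank.
The known cells in row 3 total 88, leaving 97 − 88 = 9 for the blank.

y = -1, x = 1, m = 16, b = 22, p = 9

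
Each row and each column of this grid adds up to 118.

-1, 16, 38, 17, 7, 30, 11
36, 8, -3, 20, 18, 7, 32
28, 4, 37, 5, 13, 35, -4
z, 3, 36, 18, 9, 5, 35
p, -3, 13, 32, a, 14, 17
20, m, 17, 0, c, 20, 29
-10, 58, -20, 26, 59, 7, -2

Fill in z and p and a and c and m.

z = 12, p = 33, a = 12, c = 0, m = 32

The known cells in column 2 total 86, leaving 118 − 86 = 32 for the blank.
The known cells in row 6 total 118, leaving 118 − 118 = 0 for the blank.
The known cells in column 5 total 106, leaving 118 − 106 = 12 for the blank.
The known cells in row 5 total 85, leaving 118 − 85 = 33 for the blank.
The known cells in row 4 total 106, leaving 118 − 106 = 12 for the blank.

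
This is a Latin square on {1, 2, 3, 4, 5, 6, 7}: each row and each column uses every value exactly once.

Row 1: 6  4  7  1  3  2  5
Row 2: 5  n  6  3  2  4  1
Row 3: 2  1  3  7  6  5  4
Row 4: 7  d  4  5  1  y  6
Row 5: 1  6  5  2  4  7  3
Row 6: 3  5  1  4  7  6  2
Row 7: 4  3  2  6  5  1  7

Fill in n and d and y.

n = 7, d = 2, y = 3

For row 2, column 2: row 2 already has {1, 2, 3, 4, 5, 6}; that leaves 7.
Cell (4,2): column 2 already has {1, 3, 4, 5, 6, 7} → 2.
At (row 4, col 6): row 4 already has {1, 2, 4, 5, 6, 7}, so the value is 3.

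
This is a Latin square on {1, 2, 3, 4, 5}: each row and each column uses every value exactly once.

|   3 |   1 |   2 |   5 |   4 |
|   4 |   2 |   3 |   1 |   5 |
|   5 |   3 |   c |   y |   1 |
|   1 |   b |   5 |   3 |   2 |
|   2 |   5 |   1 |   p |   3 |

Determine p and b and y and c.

p = 4, b = 4, y = 2, c = 4

For row 4, column 2: row 4 already has {1, 2, 3, 5}; that leaves 4.
Cell (3,3): column 3 already has {1, 2, 3, 5} → 4.
Cell (3,4): row 3 already has {1, 3, 4, 5} → 2.
Cell (5,4): row 5 already has {1, 2, 3, 5} → 4.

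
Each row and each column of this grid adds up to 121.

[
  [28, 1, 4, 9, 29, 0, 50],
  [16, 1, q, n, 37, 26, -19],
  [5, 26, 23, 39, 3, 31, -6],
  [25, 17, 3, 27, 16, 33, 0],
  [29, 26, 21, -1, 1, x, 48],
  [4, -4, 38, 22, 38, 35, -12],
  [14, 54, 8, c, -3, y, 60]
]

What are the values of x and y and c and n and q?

x = -3, y = -1, c = -11, n = 36, q = 24

Column 3: 4 + 23 + 3 + 21 + 38 + 8 = 97, so its missing entry is 121 − 97 = 24.
Row 5: 29 + 26 + 21 − 1 + 1 + 48 = 124, so its missing entry is 121 − 124 = -3.
Column 6: 0 + 26 + 31 + 33 − 3 + 35 = 122, so its missing entry is 121 − 122 = -1.
Row 7: 14 + 54 + 8 − 3 − 1 + 60 = 132, so its missing entry is 121 − 132 = -11.
Row 2: 16 + 1 + 24 + 37 + 26 − 19 = 85, so its missing entry is 121 − 85 = 36.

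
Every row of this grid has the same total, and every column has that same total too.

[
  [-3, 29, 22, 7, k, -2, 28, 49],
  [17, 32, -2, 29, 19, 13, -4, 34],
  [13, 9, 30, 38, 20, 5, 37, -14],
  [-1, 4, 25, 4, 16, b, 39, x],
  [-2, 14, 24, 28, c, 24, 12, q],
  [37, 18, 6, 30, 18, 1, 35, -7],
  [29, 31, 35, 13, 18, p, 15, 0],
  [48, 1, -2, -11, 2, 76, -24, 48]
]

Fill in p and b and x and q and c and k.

p = -3, b = 24, x = 27, q = 1, c = 37, k = 8

Rows 2 and 3 both sum to 138, so that's the common total.
The known cells in row 1 total 130, leaving 138 − 130 = 8 for the blank.
The known cells in column 5 total 101, leaving 138 − 101 = 37 for the blank.
The known cells in row 7 total 141, leaving 138 − 141 = -3 for the blank.
The known cells in row 5 total 137, leaving 138 − 137 = 1 for the blank.
The known cells in column 8 total 111, leaving 138 − 111 = 27 for the blank.
The known cells in row 4 total 114, leaving 138 − 114 = 24 for the blank.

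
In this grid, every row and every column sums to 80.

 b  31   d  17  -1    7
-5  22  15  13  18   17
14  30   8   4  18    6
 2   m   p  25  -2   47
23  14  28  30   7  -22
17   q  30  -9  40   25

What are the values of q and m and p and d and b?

Column 1 has -5 + 14 + 2 + 23 + 17 = 51; the blank must be 80 − 51 = 29.
Row 6 has 17 + 30 − 9 + 40 + 25 = 103; the blank must be 80 − 103 = -23.
Column 2 has 31 + 22 + 30 + 14 − 23 = 74; the blank must be 80 − 74 = 6.
Row 1 has 29 + 31 + 17 − 1 + 7 = 83; the blank must be 80 − 83 = -3.
Row 4 has 2 + 6 + 25 − 2 + 47 = 78; the blank must be 80 − 78 = 2.

q = -23, m = 6, p = 2, d = -3, b = 29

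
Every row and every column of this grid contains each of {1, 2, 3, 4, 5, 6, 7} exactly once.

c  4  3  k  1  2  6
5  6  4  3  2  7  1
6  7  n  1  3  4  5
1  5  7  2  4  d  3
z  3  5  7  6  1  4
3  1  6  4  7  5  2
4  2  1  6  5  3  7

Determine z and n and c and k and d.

For row 5, column 1: row 5 already has {1, 3, 4, 5, 6, 7}; that leaves 2.
Cell (1,1): column 1 already has {1, 2, 3, 4, 5, 6} → 7.
At (row 1, col 4): row 1 already has {1, 2, 3, 4, 6, 7}, so the value is 5.
At (row 3, col 3): row 3 already has {1, 3, 4, 5, 6, 7}, so the value is 2.
Cell (4,6): row 4 already has {1, 2, 3, 4, 5, 7} → 6.

z = 2, n = 2, c = 7, k = 5, d = 6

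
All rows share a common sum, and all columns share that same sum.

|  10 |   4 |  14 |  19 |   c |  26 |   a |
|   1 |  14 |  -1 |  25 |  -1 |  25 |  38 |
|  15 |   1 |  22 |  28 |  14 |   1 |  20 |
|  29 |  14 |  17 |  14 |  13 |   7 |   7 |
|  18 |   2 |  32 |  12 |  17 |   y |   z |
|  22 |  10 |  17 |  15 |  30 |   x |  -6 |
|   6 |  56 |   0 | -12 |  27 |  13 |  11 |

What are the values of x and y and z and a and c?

x = 13, y = 16, z = 4, a = 27, c = 1

Rows 2 and 3 both sum to 101, so that's the common total.
Row 6: 22 + 10 + 17 + 15 + 30 − 6 = 88, so its missing entry is 101 − 88 = 13.
Column 5: -1 + 14 + 13 + 17 + 30 + 27 = 100, so its missing entry is 101 − 100 = 1.
Row 1: 10 + 4 + 14 + 19 + 1 + 26 = 74, so its missing entry is 101 − 74 = 27.
Column 7: 27 + 38 + 20 + 7 − 6 + 11 = 97, so its missing entry is 101 − 97 = 4.
Row 5: 18 + 2 + 32 + 12 + 17 + 4 = 85, so its missing entry is 101 − 85 = 16.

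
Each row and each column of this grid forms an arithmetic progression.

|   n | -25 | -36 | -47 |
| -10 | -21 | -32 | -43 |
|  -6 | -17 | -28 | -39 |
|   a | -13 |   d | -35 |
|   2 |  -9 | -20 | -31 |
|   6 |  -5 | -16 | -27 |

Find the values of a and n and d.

a = -2, n = -14, d = -24

Along each row the entries change by -11 per step; down each column they change by 4.
Row 4: from -13 at column 2, stepping by -11 to column 1 gives -2.
Row 1: from -25 at column 2, stepping by -11 to column 1 gives -14.
Row 4: from -13 at column 2, stepping by -11 to column 3 gives -24.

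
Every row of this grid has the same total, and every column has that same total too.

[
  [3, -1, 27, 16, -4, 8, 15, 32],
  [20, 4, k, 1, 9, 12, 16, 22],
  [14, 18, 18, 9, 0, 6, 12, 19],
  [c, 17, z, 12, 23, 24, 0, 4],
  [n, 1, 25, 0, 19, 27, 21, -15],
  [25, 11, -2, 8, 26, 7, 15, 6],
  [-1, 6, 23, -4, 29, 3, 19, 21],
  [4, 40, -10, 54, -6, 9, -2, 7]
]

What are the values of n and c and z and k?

n = 18, c = 13, z = 3, k = 12

Rows 1 and 3 both sum to 96, so that's the common total.
Row 2: 20 + 4 + 1 + 9 + 12 + 16 + 22 = 84, so its missing entry is 96 − 84 = 12.
Column 3: 27 + 12 + 18 + 25 − 2 + 23 − 10 = 93, so its missing entry is 96 − 93 = 3.
Row 5: 1 + 25 + 0 + 19 + 27 + 21 − 15 = 78, so its missing entry is 96 − 78 = 18.
Row 4: 17 + 3 + 12 + 23 + 24 + 0 + 4 = 83, so its missing entry is 96 − 83 = 13.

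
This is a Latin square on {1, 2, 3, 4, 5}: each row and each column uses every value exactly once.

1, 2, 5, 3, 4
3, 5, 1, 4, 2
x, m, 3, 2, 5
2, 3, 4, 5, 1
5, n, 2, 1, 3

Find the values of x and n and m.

x = 4, n = 4, m = 1

For row 3, column 1: column 1 already has {1, 2, 3, 5}; that leaves 4.
At (row 3, col 2): row 3 already has {2, 3, 4, 5}, so the value is 1.
At (row 5, col 2): row 5 already has {1, 2, 3, 5}, so the value is 4.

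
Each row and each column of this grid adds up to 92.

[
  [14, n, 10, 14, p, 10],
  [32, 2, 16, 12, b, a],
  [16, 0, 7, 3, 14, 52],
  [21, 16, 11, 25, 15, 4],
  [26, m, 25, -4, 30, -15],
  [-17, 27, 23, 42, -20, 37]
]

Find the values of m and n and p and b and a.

Column 6 has 10 + 52 + 4 − 15 + 37 = 88; the blank must be 92 − 88 = 4.
Row 2 has 32 + 2 + 16 + 12 + 4 = 66; the blank must be 92 − 66 = 26.
Column 5 has 26 + 14 + 15 + 30 − 20 = 65; the blank must be 92 − 65 = 27.
Row 1 has 14 + 10 + 14 + 27 + 10 = 75; the blank must be 92 − 75 = 17.
Row 5 has 26 + 25 − 4 + 30 − 15 = 62; the blank must be 92 − 62 = 30.

m = 30, n = 17, p = 27, b = 26, a = 4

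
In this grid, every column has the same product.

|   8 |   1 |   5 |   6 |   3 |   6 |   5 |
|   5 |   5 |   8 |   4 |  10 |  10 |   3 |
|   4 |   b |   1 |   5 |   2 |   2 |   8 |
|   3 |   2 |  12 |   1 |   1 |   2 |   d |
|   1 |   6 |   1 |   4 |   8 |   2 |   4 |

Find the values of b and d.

b = 8, d = 1

Columns 1 and 3 each multiply to 480, so every column has product 480.
Column 2: 1×5×2×6 = 60, so the missing entry is 480 ÷ 60 = 8.
Column 7: 5×3×8×4 = 480, so the missing entry is 480 ÷ 480 = 1.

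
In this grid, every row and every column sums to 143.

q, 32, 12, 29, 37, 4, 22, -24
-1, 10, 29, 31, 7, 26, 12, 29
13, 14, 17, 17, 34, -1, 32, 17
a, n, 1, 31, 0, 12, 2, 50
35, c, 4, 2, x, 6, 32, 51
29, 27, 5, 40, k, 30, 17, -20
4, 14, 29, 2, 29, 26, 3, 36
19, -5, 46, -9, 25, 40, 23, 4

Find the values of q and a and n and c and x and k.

Row 1: 32 + 12 + 29 + 37 + 4 + 22 − 24 = 112, so its missing entry is 143 − 112 = 31.
Row 6: 29 + 27 + 5 + 40 + 30 + 17 − 20 = 128, so its missing entry is 143 − 128 = 15.
Column 5: 37 + 7 + 34 + 0 + 15 + 29 + 25 = 147, so its missing entry is 143 − 147 = -4.
Column 1: 31 − 1 + 13 + 35 + 29 + 4 + 19 = 130, so its missing entry is 143 − 130 = 13.
Row 4: 13 + 1 + 31 + 0 + 12 + 2 + 50 = 109, so its missing entry is 143 − 109 = 34.
Row 5: 35 + 4 + 2 − 4 + 6 + 32 + 51 = 126, so its missing entry is 143 − 126 = 17.

q = 31, a = 13, n = 34, c = 17, x = -4, k = 15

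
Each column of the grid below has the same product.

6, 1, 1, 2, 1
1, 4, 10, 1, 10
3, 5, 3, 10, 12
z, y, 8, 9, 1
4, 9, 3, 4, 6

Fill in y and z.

Columns 4 and 5 each multiply to 720, so every column has product 720.
Column 2: 1×4×5×9 = 180, so the missing entry is 720 ÷ 180 = 4.
Column 1: 6×1×3×4 = 72, so the missing entry is 720 ÷ 72 = 10.

y = 4, z = 10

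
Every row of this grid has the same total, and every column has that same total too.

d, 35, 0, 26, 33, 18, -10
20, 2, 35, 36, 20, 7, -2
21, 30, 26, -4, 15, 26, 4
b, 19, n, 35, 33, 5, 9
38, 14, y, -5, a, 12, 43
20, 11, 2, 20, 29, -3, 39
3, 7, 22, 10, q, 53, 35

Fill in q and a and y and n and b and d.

q = -12, a = 0, y = 16, n = 17, b = 0, d = 16

Rows 2 and 3 both sum to 118, so that's the common total.
Row 1 has 35 + 0 + 26 + 33 + 18 − 10 = 102; the blank must be 118 − 102 = 16.
Row 7 has 3 + 7 + 22 + 10 + 53 + 35 = 130; the blank must be 118 − 130 = -12.
Column 5 has 33 + 20 + 15 + 33 + 29 − 12 = 118; the blank must be 118 − 118 = 0.
Row 5 has 38 + 14 − 5 + 0 + 12 + 43 = 102; the blank must be 118 − 102 = 16.
Column 1 has 16 + 20 + 21 + 38 + 20 + 3 = 118; the blank must be 118 − 118 = 0.
Row 4 has 0 + 19 + 35 + 33 + 5 + 9 = 101; the blank must be 118 − 101 = 17.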